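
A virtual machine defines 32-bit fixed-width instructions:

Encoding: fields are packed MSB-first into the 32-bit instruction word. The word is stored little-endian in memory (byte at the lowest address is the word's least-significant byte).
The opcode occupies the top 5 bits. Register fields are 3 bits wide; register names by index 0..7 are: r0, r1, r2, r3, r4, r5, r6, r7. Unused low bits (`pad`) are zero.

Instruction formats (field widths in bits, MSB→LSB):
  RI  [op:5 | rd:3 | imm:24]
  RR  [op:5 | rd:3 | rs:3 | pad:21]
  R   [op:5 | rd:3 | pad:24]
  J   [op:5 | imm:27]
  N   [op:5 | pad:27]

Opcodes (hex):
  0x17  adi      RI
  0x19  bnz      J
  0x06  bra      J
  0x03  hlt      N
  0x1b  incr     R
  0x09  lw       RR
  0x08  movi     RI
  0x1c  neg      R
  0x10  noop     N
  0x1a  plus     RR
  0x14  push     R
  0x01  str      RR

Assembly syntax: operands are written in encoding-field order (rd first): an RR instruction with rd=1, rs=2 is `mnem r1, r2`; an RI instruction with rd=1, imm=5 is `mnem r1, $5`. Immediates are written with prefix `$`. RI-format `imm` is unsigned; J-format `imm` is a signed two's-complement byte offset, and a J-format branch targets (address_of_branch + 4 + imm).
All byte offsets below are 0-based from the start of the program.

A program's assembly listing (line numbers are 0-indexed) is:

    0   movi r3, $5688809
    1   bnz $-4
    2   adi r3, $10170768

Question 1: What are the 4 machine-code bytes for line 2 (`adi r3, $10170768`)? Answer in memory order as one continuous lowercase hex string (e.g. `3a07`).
line 2 (adi): pack op=0x17:5|rd=3:3|imm=10170768:24 = 0xbb9b3190; little→ 90 31 9b bb

90319bbb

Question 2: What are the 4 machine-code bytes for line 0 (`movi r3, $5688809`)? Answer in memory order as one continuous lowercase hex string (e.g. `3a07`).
e9cd5643

0. movi fields op=0x8:5|rd=3:3|imm=5688809:24 → word 4356cde9h → e9 cd 56 43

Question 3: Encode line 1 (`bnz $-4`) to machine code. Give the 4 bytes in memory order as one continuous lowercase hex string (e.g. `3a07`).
fcffffcf

L1: bnz op=0x19:5|imm=-4:27 ⇒ 0xcffffffc ⇒ little fc ff ff cf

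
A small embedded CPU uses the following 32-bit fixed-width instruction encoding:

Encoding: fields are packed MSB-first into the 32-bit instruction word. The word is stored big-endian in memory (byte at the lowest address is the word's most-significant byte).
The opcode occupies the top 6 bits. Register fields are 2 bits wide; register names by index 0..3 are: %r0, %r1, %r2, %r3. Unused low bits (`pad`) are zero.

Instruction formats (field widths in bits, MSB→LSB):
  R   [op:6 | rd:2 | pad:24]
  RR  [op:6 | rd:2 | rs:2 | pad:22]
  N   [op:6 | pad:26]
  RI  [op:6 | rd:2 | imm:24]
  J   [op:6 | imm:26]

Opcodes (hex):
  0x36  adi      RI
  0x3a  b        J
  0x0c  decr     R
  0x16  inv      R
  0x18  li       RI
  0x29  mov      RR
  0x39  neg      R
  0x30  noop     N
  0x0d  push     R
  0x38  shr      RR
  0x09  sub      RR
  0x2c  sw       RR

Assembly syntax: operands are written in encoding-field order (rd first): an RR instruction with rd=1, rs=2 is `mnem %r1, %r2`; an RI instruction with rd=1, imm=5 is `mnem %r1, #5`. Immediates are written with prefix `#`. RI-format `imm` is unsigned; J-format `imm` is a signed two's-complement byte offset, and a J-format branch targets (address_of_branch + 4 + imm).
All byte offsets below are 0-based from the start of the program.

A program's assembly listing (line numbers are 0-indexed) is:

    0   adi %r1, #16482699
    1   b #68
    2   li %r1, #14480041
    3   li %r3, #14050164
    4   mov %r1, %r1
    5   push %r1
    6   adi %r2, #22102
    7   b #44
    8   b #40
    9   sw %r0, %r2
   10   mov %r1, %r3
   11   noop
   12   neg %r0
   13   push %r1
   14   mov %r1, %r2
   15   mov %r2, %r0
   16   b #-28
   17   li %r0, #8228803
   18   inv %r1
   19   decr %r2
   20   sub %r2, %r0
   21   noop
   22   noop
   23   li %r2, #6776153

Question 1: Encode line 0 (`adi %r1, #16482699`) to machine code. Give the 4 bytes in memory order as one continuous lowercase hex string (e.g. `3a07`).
L0: adi op=0x36:6|rd=1:2|imm=16482699:24 ⇒ 0xd9fb818b ⇒ big d9 fb 81 8b

d9fb818b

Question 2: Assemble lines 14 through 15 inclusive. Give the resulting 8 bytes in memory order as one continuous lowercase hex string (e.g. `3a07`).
line 14 (mov): pack op=0x29:6|rd=1:2|rs=2:2|pad=0:22 = 0xa5800000; big→ a5 80 00 00
line 15 (mov): pack op=0x29:6|rd=2:2|rs=0:2|pad=0:22 = 0xa6000000; big→ a6 00 00 00

a5800000a6000000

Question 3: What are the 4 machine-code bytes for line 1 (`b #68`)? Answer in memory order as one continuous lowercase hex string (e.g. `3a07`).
e8000044

line 1 (b): pack op=0x3a:6|imm=68:26 = 0xe8000044; big→ e8 00 00 44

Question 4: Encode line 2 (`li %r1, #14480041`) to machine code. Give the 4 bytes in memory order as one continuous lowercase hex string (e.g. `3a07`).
line 2 (li): pack op=0x18:6|rd=1:2|imm=14480041:24 = 0x61dcf2a9; big→ 61 dc f2 a9

61dcf2a9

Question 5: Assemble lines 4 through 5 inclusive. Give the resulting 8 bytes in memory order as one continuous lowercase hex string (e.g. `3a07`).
line 4 (mov): pack op=0x29:6|rd=1:2|rs=1:2|pad=0:22 = 0xa5400000; big→ a5 40 00 00
line 5 (push): pack op=0xd:6|rd=1:2|pad=0:24 = 0x35000000; big→ 35 00 00 00

a540000035000000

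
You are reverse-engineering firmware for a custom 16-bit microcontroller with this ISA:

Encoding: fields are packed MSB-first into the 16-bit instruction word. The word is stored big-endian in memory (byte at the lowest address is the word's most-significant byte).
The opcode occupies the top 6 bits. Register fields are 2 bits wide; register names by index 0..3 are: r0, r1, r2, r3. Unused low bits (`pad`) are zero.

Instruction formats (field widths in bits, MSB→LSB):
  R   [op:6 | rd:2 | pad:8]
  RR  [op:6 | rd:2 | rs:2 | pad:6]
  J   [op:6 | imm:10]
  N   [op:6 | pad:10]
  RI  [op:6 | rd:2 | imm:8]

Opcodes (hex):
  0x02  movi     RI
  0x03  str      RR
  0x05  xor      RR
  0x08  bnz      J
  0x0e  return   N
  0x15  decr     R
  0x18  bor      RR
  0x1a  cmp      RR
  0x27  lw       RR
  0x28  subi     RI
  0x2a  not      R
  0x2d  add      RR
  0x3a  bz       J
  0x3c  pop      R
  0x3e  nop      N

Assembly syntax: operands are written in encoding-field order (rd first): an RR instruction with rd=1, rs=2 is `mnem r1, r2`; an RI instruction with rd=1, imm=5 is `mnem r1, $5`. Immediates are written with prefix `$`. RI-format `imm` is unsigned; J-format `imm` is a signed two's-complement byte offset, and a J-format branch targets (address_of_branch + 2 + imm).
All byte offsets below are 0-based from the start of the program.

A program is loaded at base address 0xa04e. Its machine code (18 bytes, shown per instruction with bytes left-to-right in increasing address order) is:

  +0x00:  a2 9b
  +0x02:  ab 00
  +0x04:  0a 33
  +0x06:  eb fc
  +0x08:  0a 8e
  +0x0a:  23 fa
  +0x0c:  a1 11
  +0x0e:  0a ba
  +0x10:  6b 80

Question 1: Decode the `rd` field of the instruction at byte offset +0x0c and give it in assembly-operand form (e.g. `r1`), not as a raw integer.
+0x0c: a1 11 ⇒ word 0xa111 (big)
  op=0xa111>>10=0x28 ⇒ subi (RI)
  rd: (w>>8)&0x3=0x1 → r1
  imm: (w>>0)&0xff=0x11 → $17

r1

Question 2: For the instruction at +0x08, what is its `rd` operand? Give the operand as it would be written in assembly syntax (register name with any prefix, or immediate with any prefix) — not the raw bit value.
r2

@+08  big-endian(0a 8e) = 0x0a8e
  op=0x0a8e>>10=0x2 ⇒ movi (RI)
  rd: (w>>8)&0x3=0x2 → r2
  imm: (w>>0)&0xff=0x8e → $142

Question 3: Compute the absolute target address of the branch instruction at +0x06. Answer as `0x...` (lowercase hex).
@+06  big-endian(eb fc) = 0xebfc
  top 6b → 0x3a → bz [J]
  imm@[9:0]=0x3fc (s10→-4) ⇒ $-4
  target = base 0xa04e + off 0x06 + 2 + imm -4 = 0xa052

0xa052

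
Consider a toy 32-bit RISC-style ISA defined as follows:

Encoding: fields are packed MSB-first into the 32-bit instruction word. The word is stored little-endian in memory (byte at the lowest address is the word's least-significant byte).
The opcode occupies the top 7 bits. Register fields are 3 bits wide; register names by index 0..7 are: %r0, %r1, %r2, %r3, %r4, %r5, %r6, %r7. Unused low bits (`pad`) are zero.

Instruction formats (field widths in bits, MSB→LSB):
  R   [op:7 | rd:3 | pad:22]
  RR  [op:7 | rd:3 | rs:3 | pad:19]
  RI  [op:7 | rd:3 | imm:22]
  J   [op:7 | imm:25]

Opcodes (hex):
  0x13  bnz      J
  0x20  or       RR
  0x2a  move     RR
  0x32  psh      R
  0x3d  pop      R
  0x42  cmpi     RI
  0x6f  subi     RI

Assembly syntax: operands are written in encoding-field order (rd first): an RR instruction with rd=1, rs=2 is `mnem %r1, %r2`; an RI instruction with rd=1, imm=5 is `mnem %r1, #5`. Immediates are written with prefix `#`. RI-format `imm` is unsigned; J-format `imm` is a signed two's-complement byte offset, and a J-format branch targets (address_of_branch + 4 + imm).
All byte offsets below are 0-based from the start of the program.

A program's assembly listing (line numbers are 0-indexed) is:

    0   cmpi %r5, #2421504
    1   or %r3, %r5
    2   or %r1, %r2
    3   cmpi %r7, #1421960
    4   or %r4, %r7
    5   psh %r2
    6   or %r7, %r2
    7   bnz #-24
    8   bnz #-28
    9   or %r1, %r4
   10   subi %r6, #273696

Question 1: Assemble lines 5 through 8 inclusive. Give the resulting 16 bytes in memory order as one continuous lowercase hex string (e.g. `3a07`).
L5: psh op=0x32:7|rd=2:3|pad=0:22 ⇒ 0x64800000 ⇒ little 00 00 80 64
L6: or op=0x20:7|rd=7:3|rs=2:3|pad=0:19 ⇒ 0x41d00000 ⇒ little 00 00 d0 41
L7: bnz op=0x13:7|imm=-24:25 ⇒ 0x27ffffe8 ⇒ little e8 ff ff 27
L8: bnz op=0x13:7|imm=-28:25 ⇒ 0x27ffffe4 ⇒ little e4 ff ff 27

000080640000d041e8ffff27e4ffff27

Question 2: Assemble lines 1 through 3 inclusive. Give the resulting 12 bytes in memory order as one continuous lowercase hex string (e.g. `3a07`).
0000e8400000504088b2d585

line 1 (or): pack op=0x20:7|rd=3:3|rs=5:3|pad=0:19 = 0x40e80000; little→ 00 00 e8 40
line 2 (or): pack op=0x20:7|rd=1:3|rs=2:3|pad=0:19 = 0x40500000; little→ 00 00 50 40
line 3 (cmpi): pack op=0x42:7|rd=7:3|imm=1421960:22 = 0x85d5b288; little→ 88 b2 d5 85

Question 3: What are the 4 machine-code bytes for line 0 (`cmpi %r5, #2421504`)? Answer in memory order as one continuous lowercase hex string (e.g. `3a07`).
00f36485

line 0 (cmpi): pack op=0x42:7|rd=5:3|imm=2421504:22 = 0x8564f300; little→ 00 f3 64 85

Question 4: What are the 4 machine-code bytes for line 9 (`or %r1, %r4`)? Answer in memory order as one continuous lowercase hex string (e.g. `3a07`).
9. or fields op=0x20:7|rd=1:3|rs=4:3|pad=0:19 → word 40600000h → 00 00 60 40

00006040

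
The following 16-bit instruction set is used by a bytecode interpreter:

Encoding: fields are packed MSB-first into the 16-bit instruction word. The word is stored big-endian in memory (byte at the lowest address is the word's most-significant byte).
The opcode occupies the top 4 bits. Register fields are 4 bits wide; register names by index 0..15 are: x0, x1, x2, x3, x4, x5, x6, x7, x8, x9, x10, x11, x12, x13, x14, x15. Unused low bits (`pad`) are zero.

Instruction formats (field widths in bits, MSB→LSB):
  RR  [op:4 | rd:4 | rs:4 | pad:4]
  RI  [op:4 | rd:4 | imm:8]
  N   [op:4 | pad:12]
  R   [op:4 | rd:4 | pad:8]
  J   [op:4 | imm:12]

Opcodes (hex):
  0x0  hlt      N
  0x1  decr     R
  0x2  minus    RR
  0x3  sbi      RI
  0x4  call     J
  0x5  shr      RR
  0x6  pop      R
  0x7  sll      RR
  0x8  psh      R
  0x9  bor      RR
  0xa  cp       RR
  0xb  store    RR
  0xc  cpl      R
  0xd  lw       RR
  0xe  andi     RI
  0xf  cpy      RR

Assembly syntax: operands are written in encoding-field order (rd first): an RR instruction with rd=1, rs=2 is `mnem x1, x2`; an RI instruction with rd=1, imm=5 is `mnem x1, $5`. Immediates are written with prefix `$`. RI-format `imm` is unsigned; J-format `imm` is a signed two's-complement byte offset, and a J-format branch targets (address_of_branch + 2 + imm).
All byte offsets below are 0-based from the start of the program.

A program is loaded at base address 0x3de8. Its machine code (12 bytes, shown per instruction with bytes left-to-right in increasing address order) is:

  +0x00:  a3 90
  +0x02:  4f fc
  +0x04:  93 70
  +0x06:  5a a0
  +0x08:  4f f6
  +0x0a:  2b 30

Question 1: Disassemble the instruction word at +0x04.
bor x3, x7

off 0x04: read 93 70 as big → 0x9370
  top 4b → 0x9 → bor [RR]
  rd@[11:8]=0x3 ⇒ x3
  rs@[7:4]=0x7 ⇒ x7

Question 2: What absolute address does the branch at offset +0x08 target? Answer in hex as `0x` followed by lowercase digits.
[08] 4f f6 → 0x4ff6
  top 4b → 0x4 → call [J]
  [11:0] imm=4086 (s12→-10) = $-10
  target = base 0x3de8 + off 0x08 + 2 + imm -10 = 0x3de8

0x3de8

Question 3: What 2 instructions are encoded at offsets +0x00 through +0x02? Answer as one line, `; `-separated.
cp x3, x9; call $-4

+0x00: a3 90 ⇒ word 0xa390 (big)
  top 4b → 0xa → cp [RR]
  rd@[11:8]=0x3 ⇒ x3
  rs@[7:4]=0x9 ⇒ x9
+0x02: 4f fc ⇒ word 0x4ffc (big)
  top 4b → 0x4 → call [J]
  imm@[11:0]=0xffc (s12→-4) ⇒ $-4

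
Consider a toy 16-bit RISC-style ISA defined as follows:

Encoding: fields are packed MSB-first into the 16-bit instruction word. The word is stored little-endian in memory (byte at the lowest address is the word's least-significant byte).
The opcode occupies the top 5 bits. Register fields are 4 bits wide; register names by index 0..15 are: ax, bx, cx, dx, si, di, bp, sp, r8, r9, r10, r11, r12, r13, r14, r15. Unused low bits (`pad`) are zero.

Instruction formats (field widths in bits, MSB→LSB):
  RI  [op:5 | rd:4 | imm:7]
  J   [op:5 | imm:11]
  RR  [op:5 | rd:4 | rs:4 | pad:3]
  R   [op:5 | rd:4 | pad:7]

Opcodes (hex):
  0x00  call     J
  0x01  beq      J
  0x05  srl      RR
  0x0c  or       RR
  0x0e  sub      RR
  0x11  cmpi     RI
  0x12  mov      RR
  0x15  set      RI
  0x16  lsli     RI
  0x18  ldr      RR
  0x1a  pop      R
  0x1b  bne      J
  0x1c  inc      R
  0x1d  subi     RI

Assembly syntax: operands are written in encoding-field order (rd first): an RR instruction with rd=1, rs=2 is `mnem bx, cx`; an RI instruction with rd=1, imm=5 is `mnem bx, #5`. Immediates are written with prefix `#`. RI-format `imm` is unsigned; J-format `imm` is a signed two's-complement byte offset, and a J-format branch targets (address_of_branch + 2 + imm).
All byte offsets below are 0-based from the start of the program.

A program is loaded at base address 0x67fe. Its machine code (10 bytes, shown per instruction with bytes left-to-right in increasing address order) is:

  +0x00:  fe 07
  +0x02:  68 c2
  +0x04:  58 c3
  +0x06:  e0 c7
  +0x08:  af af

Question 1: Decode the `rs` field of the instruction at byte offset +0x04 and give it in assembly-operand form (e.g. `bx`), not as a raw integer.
r11

[04] 58 c3 → 0xc358
  opcode bits[15:11]=0x18: ldr/RR
  rd: (w>>7)&0xf=0x6 → bp
  rs: (w>>3)&0xf=0xb → r11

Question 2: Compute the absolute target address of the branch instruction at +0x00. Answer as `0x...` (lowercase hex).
0x67fe

[00] fe 07 → 0x07fe
  op=0x07fe>>11=0x0 ⇒ call (J)
  imm: (w>>0)&0x7ff=0x7fe (s11→-2) → #-2
  target = base 0x67fe + off 0x00 + 2 + imm -2 = 0x67fe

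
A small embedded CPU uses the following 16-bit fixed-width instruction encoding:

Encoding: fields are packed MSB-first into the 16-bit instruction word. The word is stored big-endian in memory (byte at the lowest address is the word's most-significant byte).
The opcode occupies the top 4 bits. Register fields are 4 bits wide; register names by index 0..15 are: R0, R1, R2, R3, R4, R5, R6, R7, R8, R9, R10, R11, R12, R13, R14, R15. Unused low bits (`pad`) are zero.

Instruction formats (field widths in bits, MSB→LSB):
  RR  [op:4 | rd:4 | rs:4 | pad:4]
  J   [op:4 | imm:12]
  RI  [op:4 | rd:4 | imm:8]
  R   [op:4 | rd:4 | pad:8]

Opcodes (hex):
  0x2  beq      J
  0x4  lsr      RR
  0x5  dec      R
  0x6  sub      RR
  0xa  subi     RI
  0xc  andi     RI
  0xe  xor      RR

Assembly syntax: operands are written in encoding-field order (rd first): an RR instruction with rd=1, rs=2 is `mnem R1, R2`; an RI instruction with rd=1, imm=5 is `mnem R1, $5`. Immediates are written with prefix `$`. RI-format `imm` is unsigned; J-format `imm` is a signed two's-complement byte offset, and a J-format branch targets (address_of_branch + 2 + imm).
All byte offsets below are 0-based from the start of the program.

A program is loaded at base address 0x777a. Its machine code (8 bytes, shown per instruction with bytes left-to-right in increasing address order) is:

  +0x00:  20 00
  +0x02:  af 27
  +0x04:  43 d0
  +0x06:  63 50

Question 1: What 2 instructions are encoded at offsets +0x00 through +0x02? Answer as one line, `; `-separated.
+0x00: 20 00 ⇒ word 0x2000 (big)
  opcode bits[15:12]=0x2: beq/J
  imm: (w>>0)&0xfff=0x0 → $0
+0x02: af 27 ⇒ word 0xaf27 (big)
  opcode bits[15:12]=0xa: subi/RI
  rd: (w>>8)&0xf=0xf → R15
  imm: (w>>0)&0xff=0x27 → $39

beq $0; subi R15, $39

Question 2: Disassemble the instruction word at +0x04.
lsr R3, R13

+0x04: 43 d0 ⇒ word 0x43d0 (big)
  top 4b → 0x4 → lsr [RR]
  rd@[11:8]=0x3 ⇒ R3
  rs@[7:4]=0xd ⇒ R13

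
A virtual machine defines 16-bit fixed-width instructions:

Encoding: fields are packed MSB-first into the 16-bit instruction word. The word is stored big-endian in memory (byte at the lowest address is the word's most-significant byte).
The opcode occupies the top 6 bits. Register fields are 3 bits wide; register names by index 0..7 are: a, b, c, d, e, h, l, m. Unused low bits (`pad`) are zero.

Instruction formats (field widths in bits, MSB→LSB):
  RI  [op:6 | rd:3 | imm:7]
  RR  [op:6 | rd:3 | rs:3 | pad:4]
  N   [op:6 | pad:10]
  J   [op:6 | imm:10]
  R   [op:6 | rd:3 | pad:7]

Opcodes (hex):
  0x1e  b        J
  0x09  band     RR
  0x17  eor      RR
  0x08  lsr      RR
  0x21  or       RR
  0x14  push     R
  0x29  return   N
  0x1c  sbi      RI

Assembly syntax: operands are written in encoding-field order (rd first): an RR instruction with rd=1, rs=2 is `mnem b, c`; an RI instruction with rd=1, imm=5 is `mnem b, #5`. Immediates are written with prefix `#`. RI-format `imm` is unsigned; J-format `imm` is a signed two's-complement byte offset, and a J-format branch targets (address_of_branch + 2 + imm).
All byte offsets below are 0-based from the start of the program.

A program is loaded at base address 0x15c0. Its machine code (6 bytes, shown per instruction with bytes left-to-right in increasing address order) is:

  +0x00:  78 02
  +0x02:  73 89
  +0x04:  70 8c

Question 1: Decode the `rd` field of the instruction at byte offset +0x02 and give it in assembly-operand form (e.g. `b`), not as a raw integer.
m

@+02  big-endian(73 89) = 0x7389
  opcode bits[15:10]=0x1c: sbi/RI
  rd: (w>>7)&0x7=0x7 → m
  imm: (w>>0)&0x7f=0x9 → #9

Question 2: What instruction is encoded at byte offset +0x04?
+0x04: 70 8c ⇒ word 0x708c (big)
  top 6b → 0x1c → sbi [RI]
  rd@[9:7]=0x1 ⇒ b
  imm@[6:0]=0xc ⇒ #12

sbi b, #12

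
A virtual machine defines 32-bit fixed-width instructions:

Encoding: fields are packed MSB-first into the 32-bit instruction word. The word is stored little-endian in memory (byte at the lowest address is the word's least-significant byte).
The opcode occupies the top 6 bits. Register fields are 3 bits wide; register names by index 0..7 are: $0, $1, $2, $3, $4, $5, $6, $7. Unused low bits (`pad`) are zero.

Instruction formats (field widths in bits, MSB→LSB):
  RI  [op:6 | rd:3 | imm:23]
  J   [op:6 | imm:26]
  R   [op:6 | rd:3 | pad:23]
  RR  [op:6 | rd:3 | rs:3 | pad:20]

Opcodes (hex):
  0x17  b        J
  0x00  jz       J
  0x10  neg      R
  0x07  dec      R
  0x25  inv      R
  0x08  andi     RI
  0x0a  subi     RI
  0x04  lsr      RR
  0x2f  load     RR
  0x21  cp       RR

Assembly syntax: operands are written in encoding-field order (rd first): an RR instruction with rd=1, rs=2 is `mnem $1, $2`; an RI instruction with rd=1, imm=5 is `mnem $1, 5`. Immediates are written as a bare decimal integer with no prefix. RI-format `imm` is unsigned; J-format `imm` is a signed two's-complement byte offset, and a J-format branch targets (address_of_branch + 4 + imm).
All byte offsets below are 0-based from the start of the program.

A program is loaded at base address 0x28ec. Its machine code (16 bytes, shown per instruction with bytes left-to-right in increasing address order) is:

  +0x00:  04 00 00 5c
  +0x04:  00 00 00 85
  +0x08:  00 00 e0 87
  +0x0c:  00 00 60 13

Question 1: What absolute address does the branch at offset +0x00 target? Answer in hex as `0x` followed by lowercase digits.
off 0x00: read 04 00 00 5c as little → 0x5c000004
  op=0x5c000004>>26=0x17 ⇒ b (J)
  imm@[25:0]=0x4 ⇒ 4
  target = base 0x28ec + off 0x00 + 4 + imm 4 = 0x28f4

0x28f4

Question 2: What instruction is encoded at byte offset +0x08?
cp $7, $6

+0x08: 00 00 e0 87 ⇒ word 0x87e00000 (little)
  top 6b → 0x21 → cp [RR]
  rd: (w>>23)&0x7=0x7 → $7
  rs: (w>>20)&0x7=0x6 → $6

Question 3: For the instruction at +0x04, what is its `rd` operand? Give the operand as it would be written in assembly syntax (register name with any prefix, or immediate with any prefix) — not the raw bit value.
off 0x04: read 00 00 00 85 as little → 0x85000000
  opcode bits[31:26]=0x21: cp/RR
  rd: (w>>23)&0x7=0x2 → $2
  rs: (w>>20)&0x7=0x0 → $0

$2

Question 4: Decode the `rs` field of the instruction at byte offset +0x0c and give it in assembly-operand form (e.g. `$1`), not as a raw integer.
+0x0c: 00 00 60 13 ⇒ word 0x13600000 (little)
  top 6b → 0x4 → lsr [RR]
  rd@[25:23]=0x6 ⇒ $6
  rs@[22:20]=0x6 ⇒ $6

$6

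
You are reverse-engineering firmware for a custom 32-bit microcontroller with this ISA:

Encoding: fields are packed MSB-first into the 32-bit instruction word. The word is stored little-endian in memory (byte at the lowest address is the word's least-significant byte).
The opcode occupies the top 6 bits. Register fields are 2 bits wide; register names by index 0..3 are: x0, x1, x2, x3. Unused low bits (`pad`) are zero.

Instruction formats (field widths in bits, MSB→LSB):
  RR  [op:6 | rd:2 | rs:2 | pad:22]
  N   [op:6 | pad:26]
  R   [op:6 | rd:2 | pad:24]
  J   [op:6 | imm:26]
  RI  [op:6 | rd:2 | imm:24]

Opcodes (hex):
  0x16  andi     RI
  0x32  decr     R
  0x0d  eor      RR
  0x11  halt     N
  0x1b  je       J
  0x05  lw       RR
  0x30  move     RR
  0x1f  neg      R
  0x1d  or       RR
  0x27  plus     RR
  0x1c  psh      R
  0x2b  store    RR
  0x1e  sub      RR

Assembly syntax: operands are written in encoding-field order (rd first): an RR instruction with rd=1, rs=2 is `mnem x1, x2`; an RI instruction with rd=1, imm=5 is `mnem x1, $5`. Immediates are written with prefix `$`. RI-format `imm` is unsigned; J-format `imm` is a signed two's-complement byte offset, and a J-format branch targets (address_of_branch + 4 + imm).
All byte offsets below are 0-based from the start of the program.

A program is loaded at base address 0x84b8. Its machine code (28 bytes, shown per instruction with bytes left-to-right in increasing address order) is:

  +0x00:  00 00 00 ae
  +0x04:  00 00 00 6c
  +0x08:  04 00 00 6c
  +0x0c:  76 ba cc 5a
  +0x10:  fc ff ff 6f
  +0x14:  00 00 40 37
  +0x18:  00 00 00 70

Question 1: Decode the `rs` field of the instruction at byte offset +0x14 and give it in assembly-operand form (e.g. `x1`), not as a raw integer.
+0x14: 00 00 40 37 ⇒ word 0x37400000 (little)
  op=0x37400000>>26=0xd ⇒ eor (RR)
  rd@[25:24]=0x3 ⇒ x3
  rs@[23:22]=0x1 ⇒ x1

x1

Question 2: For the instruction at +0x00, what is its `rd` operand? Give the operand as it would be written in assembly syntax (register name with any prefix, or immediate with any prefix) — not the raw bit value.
[00] 00 00 00 ae → 0xae000000
  opcode bits[31:26]=0x2b: store/RR
  rd@[25:24]=0x2 ⇒ x2
  rs@[23:22]=0x0 ⇒ x0

x2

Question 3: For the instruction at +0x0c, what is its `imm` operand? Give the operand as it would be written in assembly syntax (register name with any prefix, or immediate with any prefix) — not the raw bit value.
$13417078

+0x0c: 76 ba cc 5a ⇒ word 0x5accba76 (little)
  op=0x5accba76>>26=0x16 ⇒ andi (RI)
  [25:24] rd=2 = x2
  [23:0] imm=13417078 = $13417078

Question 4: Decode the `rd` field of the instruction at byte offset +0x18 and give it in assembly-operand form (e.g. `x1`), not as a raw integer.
+0x18: 00 00 00 70 ⇒ word 0x70000000 (little)
  top 6b → 0x1c → psh [R]
  rd@[25:24]=0x0 ⇒ x0

x0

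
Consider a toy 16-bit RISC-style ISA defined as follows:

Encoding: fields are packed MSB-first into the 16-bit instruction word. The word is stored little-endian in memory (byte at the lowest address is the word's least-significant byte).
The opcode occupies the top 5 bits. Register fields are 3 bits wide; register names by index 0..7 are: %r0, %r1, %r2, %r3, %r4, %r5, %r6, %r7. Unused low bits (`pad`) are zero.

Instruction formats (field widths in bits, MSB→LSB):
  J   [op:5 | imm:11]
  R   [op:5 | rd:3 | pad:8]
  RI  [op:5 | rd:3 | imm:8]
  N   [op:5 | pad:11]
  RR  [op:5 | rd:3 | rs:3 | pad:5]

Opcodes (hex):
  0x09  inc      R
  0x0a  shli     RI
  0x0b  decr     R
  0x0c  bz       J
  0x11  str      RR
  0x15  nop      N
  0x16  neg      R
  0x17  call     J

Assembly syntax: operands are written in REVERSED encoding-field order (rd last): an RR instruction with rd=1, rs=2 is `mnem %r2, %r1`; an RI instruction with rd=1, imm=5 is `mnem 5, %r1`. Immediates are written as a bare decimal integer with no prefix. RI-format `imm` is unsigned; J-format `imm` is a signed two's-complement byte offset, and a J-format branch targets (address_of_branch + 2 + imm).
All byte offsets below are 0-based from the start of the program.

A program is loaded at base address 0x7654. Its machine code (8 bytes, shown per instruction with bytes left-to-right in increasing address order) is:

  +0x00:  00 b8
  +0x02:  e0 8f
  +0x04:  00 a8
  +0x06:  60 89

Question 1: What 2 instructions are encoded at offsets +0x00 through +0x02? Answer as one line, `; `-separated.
call 0; str %r7, %r7

[00] 00 b8 → 0xb800
  top 5b → 0x17 → call [J]
  [10:0] imm=0 = 0
[02] e0 8f → 0x8fe0
  top 5b → 0x11 → str [RR]
  [10:8] rd=7 = %r7
  [7:5] rs=7 = %r7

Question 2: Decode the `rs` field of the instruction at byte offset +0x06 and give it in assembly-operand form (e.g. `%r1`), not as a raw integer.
[06] 60 89 → 0x8960
  opcode bits[15:11]=0x11: str/RR
  rd: (w>>8)&0x7=0x1 → %r1
  rs: (w>>5)&0x7=0x3 → %r3

%r3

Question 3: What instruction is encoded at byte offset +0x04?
nop

off 0x04: read 00 a8 as little → 0xa800
  opcode bits[15:11]=0x15: nop/N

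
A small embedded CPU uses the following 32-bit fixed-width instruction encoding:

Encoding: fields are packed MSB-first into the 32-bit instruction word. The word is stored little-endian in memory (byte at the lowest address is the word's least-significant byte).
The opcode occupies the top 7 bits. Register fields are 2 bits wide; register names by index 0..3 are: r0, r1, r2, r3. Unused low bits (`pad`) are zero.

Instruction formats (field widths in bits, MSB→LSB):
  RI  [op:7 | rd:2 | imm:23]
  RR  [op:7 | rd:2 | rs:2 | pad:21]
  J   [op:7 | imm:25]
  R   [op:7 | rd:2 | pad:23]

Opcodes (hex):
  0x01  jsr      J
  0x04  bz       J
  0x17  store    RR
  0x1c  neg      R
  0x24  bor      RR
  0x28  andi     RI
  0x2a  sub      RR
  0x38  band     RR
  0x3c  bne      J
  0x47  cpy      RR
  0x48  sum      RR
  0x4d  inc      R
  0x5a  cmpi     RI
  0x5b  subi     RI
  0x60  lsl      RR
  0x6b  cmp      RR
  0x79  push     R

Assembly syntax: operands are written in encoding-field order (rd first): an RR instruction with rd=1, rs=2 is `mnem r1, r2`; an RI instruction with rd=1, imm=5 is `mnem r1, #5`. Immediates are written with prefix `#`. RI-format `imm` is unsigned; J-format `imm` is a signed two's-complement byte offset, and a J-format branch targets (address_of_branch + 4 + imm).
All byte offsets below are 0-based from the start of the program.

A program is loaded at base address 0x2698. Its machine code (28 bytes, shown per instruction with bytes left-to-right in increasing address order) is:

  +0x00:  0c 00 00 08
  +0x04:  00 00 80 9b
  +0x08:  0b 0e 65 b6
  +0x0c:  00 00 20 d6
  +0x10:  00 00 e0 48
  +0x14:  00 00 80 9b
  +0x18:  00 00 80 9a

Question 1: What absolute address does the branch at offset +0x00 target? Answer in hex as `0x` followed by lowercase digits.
0x26a8

+0x00: 0c 00 00 08 ⇒ word 0x0800000c (little)
  opcode bits[31:25]=0x4: bz/J
  imm: (w>>0)&0x1ffffff=0xc → #12
  target = base 0x2698 + off 0x00 + 4 + imm 12 = 0x26a8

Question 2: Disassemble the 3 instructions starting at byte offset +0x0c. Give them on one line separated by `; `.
+0x0c: 00 00 20 d6 ⇒ word 0xd6200000 (little)
  opcode bits[31:25]=0x6b: cmp/RR
  rd@[24:23]=0x0 ⇒ r0
  rs@[22:21]=0x1 ⇒ r1
+0x10: 00 00 e0 48 ⇒ word 0x48e00000 (little)
  opcode bits[31:25]=0x24: bor/RR
  rd@[24:23]=0x1 ⇒ r1
  rs@[22:21]=0x3 ⇒ r3
+0x14: 00 00 80 9b ⇒ word 0x9b800000 (little)
  opcode bits[31:25]=0x4d: inc/R
  rd@[24:23]=0x3 ⇒ r3

cmp r0, r1; bor r1, r3; inc r3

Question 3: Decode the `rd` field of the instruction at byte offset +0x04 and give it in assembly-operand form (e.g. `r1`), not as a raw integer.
off 0x04: read 00 00 80 9b as little → 0x9b800000
  op=0x9b800000>>25=0x4d ⇒ inc (R)
  rd@[24:23]=0x3 ⇒ r3

r3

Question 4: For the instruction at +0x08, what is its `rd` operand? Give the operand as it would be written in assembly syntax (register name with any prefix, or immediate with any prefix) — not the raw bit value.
r0

[08] 0b 0e 65 b6 → 0xb6650e0b
  op=0xb6650e0b>>25=0x5b ⇒ subi (RI)
  rd@[24:23]=0x0 ⇒ r0
  imm@[22:0]=0x650e0b ⇒ #6622731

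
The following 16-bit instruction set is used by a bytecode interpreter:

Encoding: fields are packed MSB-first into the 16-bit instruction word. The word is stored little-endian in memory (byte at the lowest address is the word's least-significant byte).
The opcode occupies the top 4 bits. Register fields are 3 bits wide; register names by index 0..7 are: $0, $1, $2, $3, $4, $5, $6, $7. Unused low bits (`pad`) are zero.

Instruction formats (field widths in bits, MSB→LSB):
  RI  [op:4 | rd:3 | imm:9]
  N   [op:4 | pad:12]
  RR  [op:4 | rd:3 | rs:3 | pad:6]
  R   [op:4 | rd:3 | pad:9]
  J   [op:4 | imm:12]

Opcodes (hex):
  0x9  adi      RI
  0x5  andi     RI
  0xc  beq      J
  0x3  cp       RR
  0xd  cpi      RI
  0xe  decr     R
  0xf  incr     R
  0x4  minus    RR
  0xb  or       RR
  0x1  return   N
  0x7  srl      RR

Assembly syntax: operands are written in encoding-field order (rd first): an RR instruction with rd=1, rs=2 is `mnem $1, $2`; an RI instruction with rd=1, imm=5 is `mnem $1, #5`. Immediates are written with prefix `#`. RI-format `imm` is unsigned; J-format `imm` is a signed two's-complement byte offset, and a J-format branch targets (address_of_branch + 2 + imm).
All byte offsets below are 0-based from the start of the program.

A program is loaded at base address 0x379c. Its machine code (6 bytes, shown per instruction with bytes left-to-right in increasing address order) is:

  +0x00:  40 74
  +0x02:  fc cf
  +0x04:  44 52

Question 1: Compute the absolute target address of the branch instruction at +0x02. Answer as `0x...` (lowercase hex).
[02] fc cf → 0xcffc
  top 4b → 0xc → beq [J]
  imm@[11:0]=0xffc (s12→-4) ⇒ #-4
  target = base 0x379c + off 0x02 + 2 + imm -4 = 0x379c

0x379c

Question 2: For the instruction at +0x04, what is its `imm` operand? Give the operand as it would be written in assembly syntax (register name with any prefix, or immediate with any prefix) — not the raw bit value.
off 0x04: read 44 52 as little → 0x5244
  top 4b → 0x5 → andi [RI]
  rd: (w>>9)&0x7=0x1 → $1
  imm: (w>>0)&0x1ff=0x44 → #68

#68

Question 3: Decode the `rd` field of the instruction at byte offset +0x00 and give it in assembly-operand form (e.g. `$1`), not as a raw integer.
off 0x00: read 40 74 as little → 0x7440
  top 4b → 0x7 → srl [RR]
  rd: (w>>9)&0x7=0x2 → $2
  rs: (w>>6)&0x7=0x1 → $1

$2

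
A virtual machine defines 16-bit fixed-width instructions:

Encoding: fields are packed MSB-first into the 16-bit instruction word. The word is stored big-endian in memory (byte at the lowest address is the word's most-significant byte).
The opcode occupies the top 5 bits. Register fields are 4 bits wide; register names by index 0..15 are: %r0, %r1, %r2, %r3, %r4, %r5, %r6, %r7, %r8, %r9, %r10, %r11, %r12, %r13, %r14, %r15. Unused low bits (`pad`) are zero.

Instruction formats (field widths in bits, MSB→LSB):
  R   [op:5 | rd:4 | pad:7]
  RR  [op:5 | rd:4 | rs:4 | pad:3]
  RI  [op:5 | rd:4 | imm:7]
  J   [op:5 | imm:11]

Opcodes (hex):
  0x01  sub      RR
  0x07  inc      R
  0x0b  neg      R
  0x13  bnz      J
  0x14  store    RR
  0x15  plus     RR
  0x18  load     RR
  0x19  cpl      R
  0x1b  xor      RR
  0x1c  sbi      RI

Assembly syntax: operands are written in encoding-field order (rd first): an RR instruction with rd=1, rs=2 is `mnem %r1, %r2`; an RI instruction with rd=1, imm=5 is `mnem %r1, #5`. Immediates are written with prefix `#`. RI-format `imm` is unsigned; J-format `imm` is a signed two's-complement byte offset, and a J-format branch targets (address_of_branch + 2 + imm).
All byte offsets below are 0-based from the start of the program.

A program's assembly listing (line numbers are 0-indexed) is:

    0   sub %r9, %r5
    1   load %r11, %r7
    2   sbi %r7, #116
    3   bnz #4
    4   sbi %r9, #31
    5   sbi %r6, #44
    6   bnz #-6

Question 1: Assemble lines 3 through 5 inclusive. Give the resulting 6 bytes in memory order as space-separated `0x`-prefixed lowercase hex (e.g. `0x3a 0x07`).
L3: bnz op=0x13:5|imm=4:11 ⇒ 0x9804 ⇒ big 98 04
L4: sbi op=0x1c:5|rd=9:4|imm=31:7 ⇒ 0xe49f ⇒ big e4 9f
L5: sbi op=0x1c:5|rd=6:4|imm=44:7 ⇒ 0xe32c ⇒ big e3 2c

0x98 0x04 0xe4 0x9f 0xe3 0x2c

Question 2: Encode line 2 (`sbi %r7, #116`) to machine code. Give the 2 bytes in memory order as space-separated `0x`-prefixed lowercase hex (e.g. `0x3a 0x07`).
0xe3 0xf4

2. sbi fields op=0x1c:5|rd=7:4|imm=116:7 → word e3f4h → e3 f4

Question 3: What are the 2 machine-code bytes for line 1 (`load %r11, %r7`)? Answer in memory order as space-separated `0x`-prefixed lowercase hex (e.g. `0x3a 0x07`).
0xc5 0xb8

line 1 (load): pack op=0x18:5|rd=11:4|rs=7:4|pad=0:3 = 0xc5b8; big→ c5 b8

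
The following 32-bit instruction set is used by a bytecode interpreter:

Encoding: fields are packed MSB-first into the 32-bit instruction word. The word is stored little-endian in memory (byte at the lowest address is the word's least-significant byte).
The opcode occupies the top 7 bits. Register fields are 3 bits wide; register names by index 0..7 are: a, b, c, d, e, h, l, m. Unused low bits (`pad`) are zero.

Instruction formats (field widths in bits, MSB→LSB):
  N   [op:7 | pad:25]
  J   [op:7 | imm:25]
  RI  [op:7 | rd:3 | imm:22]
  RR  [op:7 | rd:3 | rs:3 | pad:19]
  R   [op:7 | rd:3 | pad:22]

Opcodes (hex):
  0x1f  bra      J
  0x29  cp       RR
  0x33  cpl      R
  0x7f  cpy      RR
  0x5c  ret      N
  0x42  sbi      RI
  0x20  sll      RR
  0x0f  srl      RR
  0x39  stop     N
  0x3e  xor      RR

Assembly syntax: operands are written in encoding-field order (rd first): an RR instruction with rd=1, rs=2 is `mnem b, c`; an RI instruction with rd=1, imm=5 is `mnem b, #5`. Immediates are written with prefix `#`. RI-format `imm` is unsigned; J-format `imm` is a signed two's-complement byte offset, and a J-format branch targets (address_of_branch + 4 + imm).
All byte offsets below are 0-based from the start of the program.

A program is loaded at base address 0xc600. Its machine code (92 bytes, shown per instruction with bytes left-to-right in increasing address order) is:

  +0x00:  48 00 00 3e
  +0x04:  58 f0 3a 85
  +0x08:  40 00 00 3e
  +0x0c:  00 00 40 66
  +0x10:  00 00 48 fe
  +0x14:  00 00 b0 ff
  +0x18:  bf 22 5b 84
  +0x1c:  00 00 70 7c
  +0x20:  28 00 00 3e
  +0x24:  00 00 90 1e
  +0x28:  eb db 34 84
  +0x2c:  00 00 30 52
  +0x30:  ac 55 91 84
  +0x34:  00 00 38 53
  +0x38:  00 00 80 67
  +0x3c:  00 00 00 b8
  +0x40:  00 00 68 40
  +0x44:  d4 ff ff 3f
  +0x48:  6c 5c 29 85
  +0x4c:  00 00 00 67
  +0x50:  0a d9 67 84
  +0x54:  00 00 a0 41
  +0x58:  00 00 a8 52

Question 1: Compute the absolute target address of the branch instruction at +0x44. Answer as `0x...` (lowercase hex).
0xc61c

@+44  little-endian(d4 ff ff 3f) = 0x3fffffd4
  opcode bits[31:25]=0x1f: bra/J
  imm: (w>>0)&0x1ffffff=0x1ffffd4 (s25→-44) → #-44
  target = base 0xc600 + off 0x44 + 4 + imm -44 = 0xc61c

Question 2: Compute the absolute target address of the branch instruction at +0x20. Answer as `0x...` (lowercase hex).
0xc64c

+0x20: 28 00 00 3e ⇒ word 0x3e000028 (little)
  opcode bits[31:25]=0x1f: bra/J
  imm: (w>>0)&0x1ffffff=0x28 → #40
  target = base 0xc600 + off 0x20 + 4 + imm 40 = 0xc64c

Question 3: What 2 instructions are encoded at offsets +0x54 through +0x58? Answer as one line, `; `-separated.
[54] 00 00 a0 41 → 0x41a00000
  opcode bits[31:25]=0x20: sll/RR
  rd: (w>>22)&0x7=0x6 → l
  rs: (w>>19)&0x7=0x4 → e
[58] 00 00 a8 52 → 0x52a80000
  opcode bits[31:25]=0x29: cp/RR
  rd: (w>>22)&0x7=0x2 → c
  rs: (w>>19)&0x7=0x5 → h

sll l, e; cp c, h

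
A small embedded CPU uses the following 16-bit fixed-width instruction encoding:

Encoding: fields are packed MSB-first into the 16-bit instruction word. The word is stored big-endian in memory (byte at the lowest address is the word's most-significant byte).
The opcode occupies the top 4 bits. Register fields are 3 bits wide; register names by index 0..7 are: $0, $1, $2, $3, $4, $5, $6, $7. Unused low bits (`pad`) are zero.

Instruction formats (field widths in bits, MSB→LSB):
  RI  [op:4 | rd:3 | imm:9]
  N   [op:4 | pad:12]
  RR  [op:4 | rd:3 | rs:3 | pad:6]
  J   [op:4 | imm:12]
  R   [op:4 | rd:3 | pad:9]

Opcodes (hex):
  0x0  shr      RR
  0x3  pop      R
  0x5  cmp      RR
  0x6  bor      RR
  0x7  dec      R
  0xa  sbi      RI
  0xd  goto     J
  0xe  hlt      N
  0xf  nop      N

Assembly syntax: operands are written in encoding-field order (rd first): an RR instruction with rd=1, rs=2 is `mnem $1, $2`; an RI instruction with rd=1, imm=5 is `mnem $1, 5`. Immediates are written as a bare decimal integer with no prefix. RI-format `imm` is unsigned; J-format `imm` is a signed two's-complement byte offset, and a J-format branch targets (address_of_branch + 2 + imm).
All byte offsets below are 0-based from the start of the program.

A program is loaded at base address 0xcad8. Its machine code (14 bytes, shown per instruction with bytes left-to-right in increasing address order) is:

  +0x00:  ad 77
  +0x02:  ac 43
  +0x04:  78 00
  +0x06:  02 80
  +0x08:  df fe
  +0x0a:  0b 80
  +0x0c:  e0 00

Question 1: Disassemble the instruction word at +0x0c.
hlt

[0c] e0 00 → 0xe000
  op=0xe000>>12=0xe ⇒ hlt (N)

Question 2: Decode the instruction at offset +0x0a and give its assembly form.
+0x0a: 0b 80 ⇒ word 0x0b80 (big)
  opcode bits[15:12]=0x0: shr/RR
  [11:9] rd=5 = $5
  [8:6] rs=6 = $6

shr $5, $6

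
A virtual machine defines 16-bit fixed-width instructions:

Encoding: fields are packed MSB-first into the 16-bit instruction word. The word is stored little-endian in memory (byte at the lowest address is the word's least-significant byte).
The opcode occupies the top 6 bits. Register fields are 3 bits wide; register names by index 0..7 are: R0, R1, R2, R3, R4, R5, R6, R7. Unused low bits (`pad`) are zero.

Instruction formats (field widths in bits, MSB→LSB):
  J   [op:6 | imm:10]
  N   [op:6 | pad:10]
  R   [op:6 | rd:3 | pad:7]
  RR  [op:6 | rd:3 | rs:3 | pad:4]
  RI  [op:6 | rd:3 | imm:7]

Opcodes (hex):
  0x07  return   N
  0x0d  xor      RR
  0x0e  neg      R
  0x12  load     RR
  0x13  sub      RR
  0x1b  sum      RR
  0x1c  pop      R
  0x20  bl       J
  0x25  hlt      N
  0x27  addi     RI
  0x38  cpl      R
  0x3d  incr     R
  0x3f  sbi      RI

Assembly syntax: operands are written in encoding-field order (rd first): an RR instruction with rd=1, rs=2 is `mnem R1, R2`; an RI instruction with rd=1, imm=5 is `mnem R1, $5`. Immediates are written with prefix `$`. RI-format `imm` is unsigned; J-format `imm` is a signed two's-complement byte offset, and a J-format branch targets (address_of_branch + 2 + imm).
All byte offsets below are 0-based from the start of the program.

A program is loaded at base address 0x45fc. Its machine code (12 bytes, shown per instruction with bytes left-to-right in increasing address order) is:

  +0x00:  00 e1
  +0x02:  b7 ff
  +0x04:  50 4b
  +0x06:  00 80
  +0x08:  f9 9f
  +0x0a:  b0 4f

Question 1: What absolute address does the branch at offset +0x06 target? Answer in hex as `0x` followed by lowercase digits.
0x4604

[06] 00 80 → 0x8000
  op=0x8000>>10=0x20 ⇒ bl (J)
  imm: (w>>0)&0x3ff=0x0 → $0
  target = base 0x45fc + off 0x06 + 2 + imm 0 = 0x4604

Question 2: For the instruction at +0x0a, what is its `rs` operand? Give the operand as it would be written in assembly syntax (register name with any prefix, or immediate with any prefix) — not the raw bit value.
R3

[0a] b0 4f → 0x4fb0
  opcode bits[15:10]=0x13: sub/RR
  rd@[9:7]=0x7 ⇒ R7
  rs@[6:4]=0x3 ⇒ R3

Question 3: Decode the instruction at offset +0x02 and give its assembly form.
[02] b7 ff → 0xffb7
  opcode bits[15:10]=0x3f: sbi/RI
  [9:7] rd=7 = R7
  [6:0] imm=55 = $55

sbi R7, $55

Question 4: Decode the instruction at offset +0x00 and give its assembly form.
cpl R2

@+00  little-endian(00 e1) = 0xe100
  top 6b → 0x38 → cpl [R]
  [9:7] rd=2 = R2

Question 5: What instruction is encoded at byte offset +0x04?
off 0x04: read 50 4b as little → 0x4b50
  opcode bits[15:10]=0x12: load/RR
  [9:7] rd=6 = R6
  [6:4] rs=5 = R5

load R6, R5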